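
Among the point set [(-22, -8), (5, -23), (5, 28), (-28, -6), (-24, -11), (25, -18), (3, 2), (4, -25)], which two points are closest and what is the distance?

Computing all pairwise distances among 8 points:

d((-22, -8), (5, -23)) = 30.8869
d((-22, -8), (5, 28)) = 45.0
d((-22, -8), (-28, -6)) = 6.3246
d((-22, -8), (-24, -11)) = 3.6056
d((-22, -8), (25, -18)) = 48.0521
d((-22, -8), (3, 2)) = 26.9258
d((-22, -8), (4, -25)) = 31.0644
d((5, -23), (5, 28)) = 51.0
d((5, -23), (-28, -6)) = 37.1214
d((5, -23), (-24, -11)) = 31.3847
d((5, -23), (25, -18)) = 20.6155
d((5, -23), (3, 2)) = 25.0799
d((5, -23), (4, -25)) = 2.2361 <-- minimum
d((5, 28), (-28, -6)) = 47.3814
d((5, 28), (-24, -11)) = 48.6004
d((5, 28), (25, -18)) = 50.1597
d((5, 28), (3, 2)) = 26.0768
d((5, 28), (4, -25)) = 53.0094
d((-28, -6), (-24, -11)) = 6.4031
d((-28, -6), (25, -18)) = 54.3415
d((-28, -6), (3, 2)) = 32.0156
d((-28, -6), (4, -25)) = 37.2156
d((-24, -11), (25, -18)) = 49.4975
d((-24, -11), (3, 2)) = 29.9666
d((-24, -11), (4, -25)) = 31.305
d((25, -18), (3, 2)) = 29.7321
d((25, -18), (4, -25)) = 22.1359
d((3, 2), (4, -25)) = 27.0185

Closest pair: (5, -23) and (4, -25) with distance 2.2361

The closest pair is (5, -23) and (4, -25) with Euclidean distance 2.2361. For 8 points, brute-force pairwise comparison is shown above. For large n, the divide-and-conquer algorithm (sort by x, recurse on halves, check the dividing strip) achieves O(n log n).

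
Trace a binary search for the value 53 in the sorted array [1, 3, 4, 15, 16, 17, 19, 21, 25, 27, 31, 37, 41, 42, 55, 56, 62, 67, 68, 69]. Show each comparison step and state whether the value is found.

Binary search for 53 in [1, 3, 4, 15, 16, 17, 19, 21, 25, 27, 31, 37, 41, 42, 55, 56, 62, 67, 68, 69]:

lo=0, hi=19, mid=9, arr[mid]=27 -> 27 < 53, search right half
lo=10, hi=19, mid=14, arr[mid]=55 -> 55 > 53, search left half
lo=10, hi=13, mid=11, arr[mid]=37 -> 37 < 53, search right half
lo=12, hi=13, mid=12, arr[mid]=41 -> 41 < 53, search right half
lo=13, hi=13, mid=13, arr[mid]=42 -> 42 < 53, search right half
lo=14 > hi=13, target 53 not found

Binary search determines that 53 is not in the array after 5 comparisons. The search space was exhausted without finding the target.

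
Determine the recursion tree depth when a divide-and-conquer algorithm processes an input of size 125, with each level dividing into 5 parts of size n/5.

For divide and conquer with division factor 5:

Problem sizes at each level:
Level 0: 125
Level 1: 25
Level 2: 5
Level 3: 1

The root is level 0 and the size-1 base case is level 3 (the tree spans levels 0 through 3, i.e. 4 levels counting the root), so the depth is the number of divisions: log_5(125) = 3

The recursion tree depth is log_5(125) = 3. At each level, the problem size is divided by 5, so it takes 3 divisions to reduce to a base case of size 1. The algorithm makes 5 recursive calls at each level.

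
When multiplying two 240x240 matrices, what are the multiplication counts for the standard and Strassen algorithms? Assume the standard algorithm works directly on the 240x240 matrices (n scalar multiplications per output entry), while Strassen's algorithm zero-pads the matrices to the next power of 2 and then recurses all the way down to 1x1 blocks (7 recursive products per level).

Matrix multiplication for 240x240 matrices:

Strassen's algorithm requires power-of-2 dimensions. Pad 240x240 to 256x256 (next power of 2).

Standard algorithm: 240^3 = 13824000 multiplications
Strassen's algorithm: 7^(log2(256)) = 7^8 = 5764801 multiplications
Savings: 13824000 - 5764801 = 8059199 multiplications

Standard: 13824000 multiplications (240^3). Strassen: 5764801 multiplications (7^8, after padding to 256x256). Strassen reduces 8 recursive multiplications to 7 at each level.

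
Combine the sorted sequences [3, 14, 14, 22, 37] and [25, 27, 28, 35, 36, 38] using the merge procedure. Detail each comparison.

Merging process:

Compare 3 vs 25: take 3 from left. Merged: [3]
Compare 14 vs 25: take 14 from left. Merged: [3, 14]
Compare 14 vs 25: take 14 from left. Merged: [3, 14, 14]
Compare 22 vs 25: take 22 from left. Merged: [3, 14, 14, 22]
Compare 37 vs 25: take 25 from right. Merged: [3, 14, 14, 22, 25]
Compare 37 vs 27: take 27 from right. Merged: [3, 14, 14, 22, 25, 27]
Compare 37 vs 28: take 28 from right. Merged: [3, 14, 14, 22, 25, 27, 28]
Compare 37 vs 35: take 35 from right. Merged: [3, 14, 14, 22, 25, 27, 28, 35]
Compare 37 vs 36: take 36 from right. Merged: [3, 14, 14, 22, 25, 27, 28, 35, 36]
Compare 37 vs 38: take 37 from left. Merged: [3, 14, 14, 22, 25, 27, 28, 35, 36, 37]
Append remaining from right: [38]. Merged: [3, 14, 14, 22, 25, 27, 28, 35, 36, 37, 38]

Final merged array: [3, 14, 14, 22, 25, 27, 28, 35, 36, 37, 38]
Total comparisons: 10

The merged array is [3, 14, 14, 22, 25, 27, 28, 35, 36, 37, 38], requiring 10 comparisons. The merge step runs in O(n) time where n is the total number of elements.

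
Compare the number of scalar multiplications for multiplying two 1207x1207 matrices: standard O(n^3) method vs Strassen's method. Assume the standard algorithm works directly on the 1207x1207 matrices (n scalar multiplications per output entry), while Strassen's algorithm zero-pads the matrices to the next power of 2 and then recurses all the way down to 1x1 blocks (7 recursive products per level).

Matrix multiplication for 1207x1207 matrices:

Strassen's algorithm requires power-of-2 dimensions. Pad 1207x1207 to 2048x2048 (next power of 2).

Standard algorithm: 1207^3 = 1758416743 multiplications
Strassen's algorithm: 7^(log2(2048)) = 7^11 = 1977326743 multiplications
Difference: 1758416743 - 1977326743 = -218910000 (Strassen uses MORE here due to padding overhead — for small or just-over-power-of-2 n, padding can outweigh the per-level savings)

Standard: 1758416743 multiplications (1207^3). Strassen: 1977326743 multiplications (7^11, after padding to 2048x2048). Strassen reduces 8 recursive multiplications to 7 at each level.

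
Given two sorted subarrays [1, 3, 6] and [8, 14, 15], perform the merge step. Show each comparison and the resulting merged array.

Merging process:

Compare 1 vs 8: take 1 from left. Merged: [1]
Compare 3 vs 8: take 3 from left. Merged: [1, 3]
Compare 6 vs 8: take 6 from left. Merged: [1, 3, 6]
Append remaining from right: [8, 14, 15]. Merged: [1, 3, 6, 8, 14, 15]

Final merged array: [1, 3, 6, 8, 14, 15]
Total comparisons: 3

The merged array is [1, 3, 6, 8, 14, 15], requiring 3 comparisons. The merge step runs in O(n) time where n is the total number of elements.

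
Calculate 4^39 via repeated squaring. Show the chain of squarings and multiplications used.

Computing 4^39 by squaring (build up from 4^1; each line after the first costs one multiplication):

4^1 = 4
4^2 = (4^1)^2 = 4^2 = 16
4^4 = (4^2)^2 = 16^2 = 256
4^8 = (4^4)^2 = 256^2 = 65536
4^9 = 4 * 4^8 = 4 * 65536 = 262144
4^18 = (4^9)^2 = 262144^2 = 68719476736
4^19 = 4 * 4^18 = 4 * 68719476736 = 274877906944
4^38 = (4^19)^2 = 274877906944^2 = 75557863725914323419136
4^39 = 4 * 4^38 = 4 * 75557863725914323419136 = 302231454903657293676544

Result: 302231454903657293676544
Multiplications needed: 8 (8 lines after 4^1)

4^39 = 302231454903657293676544. Using exponentiation by squaring, this requires 8 multiplications. The key idea: if the exponent is even, square the half-power; if odd, multiply by the base once.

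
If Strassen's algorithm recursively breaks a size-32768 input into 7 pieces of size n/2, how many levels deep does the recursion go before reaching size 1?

For divide and conquer with division factor 2:

Problem sizes at each level:
Level 0: 32768
Level 1: 16384
Level 2: 8192
Level 3: 4096
Level 4: 2048
Level 5: 1024
Level 6: 512
Level 7: 256
Level 8: 128
Level 9: 64
Level 10: 32
Level 11: 16
Level 12: 8
Level 13: 4
Level 14: 2
Level 15: 1

The root is level 0 and the size-1 base case is level 15 (the tree spans levels 0 through 15, i.e. 16 levels counting the root), so the depth is the number of divisions: log_2(32768) = 15

The recursion tree depth is log_2(32768) = 15. At each level, the problem size is divided by 2, so it takes 15 divisions to reduce to a base case of size 1. The algorithm makes 7 recursive calls at each level.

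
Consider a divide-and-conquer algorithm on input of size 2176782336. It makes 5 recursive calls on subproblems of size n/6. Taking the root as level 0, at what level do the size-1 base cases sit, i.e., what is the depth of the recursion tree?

For divide and conquer with division factor 6:

Problem sizes at each level:
Level 0: 2176782336
Level 1: 362797056
Level 2: 60466176
Level 3: 10077696
Level 4: 1679616
Level 5: 279936
Level 6: 46656
Level 7: 7776
Level 8: 1296
Level 9: 216
Level 10: 36
Level 11: 6
Level 12: 1

The root is level 0 and the size-1 base case is level 12 (the tree spans levels 0 through 12, i.e. 13 levels counting the root), so the depth is the number of divisions: log_6(2176782336) = 12

The recursion tree depth is log_6(2176782336) = 12. At each level, the problem size is divided by 6, so it takes 12 divisions to reduce to a base case of size 1. The algorithm makes 5 recursive calls at each level.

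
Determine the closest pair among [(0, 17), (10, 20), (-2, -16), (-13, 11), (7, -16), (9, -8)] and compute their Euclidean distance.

Computing all pairwise distances among 6 points:

d((0, 17), (10, 20)) = 10.4403
d((0, 17), (-2, -16)) = 33.0606
d((0, 17), (-13, 11)) = 14.3178
d((0, 17), (7, -16)) = 33.7343
d((0, 17), (9, -8)) = 26.5707
d((10, 20), (-2, -16)) = 37.9473
d((10, 20), (-13, 11)) = 24.6982
d((10, 20), (7, -16)) = 36.1248
d((10, 20), (9, -8)) = 28.0179
d((-2, -16), (-13, 11)) = 29.1548
d((-2, -16), (7, -16)) = 9.0
d((-2, -16), (9, -8)) = 13.6015
d((-13, 11), (7, -16)) = 33.6006
d((-13, 11), (9, -8)) = 29.0689
d((7, -16), (9, -8)) = 8.2462 <-- minimum

Closest pair: (7, -16) and (9, -8) with distance 8.2462

The closest pair is (7, -16) and (9, -8) with Euclidean distance 8.2462. For 6 points, brute-force pairwise comparison is shown above. For large n, the divide-and-conquer algorithm (sort by x, recurse on halves, check the dividing strip) achieves O(n log n).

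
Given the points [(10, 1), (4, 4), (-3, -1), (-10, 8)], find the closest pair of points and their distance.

Computing all pairwise distances among 4 points:

d((10, 1), (4, 4)) = 6.7082 <-- minimum
d((10, 1), (-3, -1)) = 13.1529
d((10, 1), (-10, 8)) = 21.1896
d((4, 4), (-3, -1)) = 8.6023
d((4, 4), (-10, 8)) = 14.5602
d((-3, -1), (-10, 8)) = 11.4018

Closest pair: (10, 1) and (4, 4) with distance 6.7082

The closest pair is (10, 1) and (4, 4) with Euclidean distance 6.7082. For 4 points, brute-force pairwise comparison is shown above. For large n, the divide-and-conquer algorithm (sort by x, recurse on halves, check the dividing strip) achieves O(n log n).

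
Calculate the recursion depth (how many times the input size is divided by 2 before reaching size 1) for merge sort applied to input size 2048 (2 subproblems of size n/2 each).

For divide and conquer with division factor 2:

Problem sizes at each level:
Level 0: 2048
Level 1: 1024
Level 2: 512
Level 3: 256
Level 4: 128
Level 5: 64
Level 6: 32
Level 7: 16
Level 8: 8
Level 9: 4
Level 10: 2
Level 11: 1

The root is level 0 and the size-1 base case is level 11 (the tree spans levels 0 through 11, i.e. 12 levels counting the root), so the depth is the number of divisions: log_2(2048) = 11

The recursion tree depth is log_2(2048) = 11. At each level, the problem size is divided by 2, so it takes 11 divisions to reduce to a base case of size 1. The algorithm makes 2 recursive calls at each level.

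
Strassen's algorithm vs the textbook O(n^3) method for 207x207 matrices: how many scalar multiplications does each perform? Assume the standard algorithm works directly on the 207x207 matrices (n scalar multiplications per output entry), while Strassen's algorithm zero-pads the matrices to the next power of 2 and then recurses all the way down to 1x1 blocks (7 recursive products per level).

Matrix multiplication for 207x207 matrices:

Strassen's algorithm requires power-of-2 dimensions. Pad 207x207 to 256x256 (next power of 2).

Standard algorithm: 207^3 = 8869743 multiplications
Strassen's algorithm: 7^(log2(256)) = 7^8 = 5764801 multiplications
Savings: 8869743 - 5764801 = 3104942 multiplications

Standard: 8869743 multiplications (207^3). Strassen: 5764801 multiplications (7^8, after padding to 256x256). Strassen reduces 8 recursive multiplications to 7 at each level.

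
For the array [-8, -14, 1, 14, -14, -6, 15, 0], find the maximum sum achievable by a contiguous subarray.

Using Kadane's algorithm on [-8, -14, 1, 14, -14, -6, 15, 0]:

Scanning through the array:
Position 1 (value -14): max_ending_here = -14, max_so_far = -8
Position 2 (value 1): max_ending_here = 1, max_so_far = 1
Position 3 (value 14): max_ending_here = 15, max_so_far = 15
Position 4 (value -14): max_ending_here = 1, max_so_far = 15
Position 5 (value -6): max_ending_here = -5, max_so_far = 15
Position 6 (value 15): max_ending_here = 15, max_so_far = 15
Position 7 (value 0): max_ending_here = 15, max_so_far = 15

Maximum subarray: [1, 14]
Maximum sum: 15

The maximum subarray is [1, 14] with sum 15. This subarray runs from index 2 to index 3.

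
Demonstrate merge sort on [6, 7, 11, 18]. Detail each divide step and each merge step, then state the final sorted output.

Merge sort trace:

Split: [6, 7, 11, 18] -> [6, 7] and [11, 18]
  Split: [6, 7] -> [6] and [7]
  Merge: [6] + [7] -> [6, 7]
  Split: [11, 18] -> [11] and [18]
  Merge: [11] + [18] -> [11, 18]
Merge: [6, 7] + [11, 18] -> [6, 7, 11, 18]

Final sorted array: [6, 7, 11, 18]

The merge sort proceeds by recursively splitting the array and merging sorted halves.
After all merges, the sorted array is [6, 7, 11, 18].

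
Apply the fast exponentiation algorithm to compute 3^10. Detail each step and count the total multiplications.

Computing 3^10 by squaring (build up from 3^1; each line after the first costs one multiplication):

3^1 = 3
3^2 = (3^1)^2 = 3^2 = 9
3^4 = (3^2)^2 = 9^2 = 81
3^5 = 3 * 3^4 = 3 * 81 = 243
3^10 = (3^5)^2 = 243^2 = 59049

Result: 59049
Multiplications needed: 4 (4 lines after 3^1)

3^10 = 59049. Using exponentiation by squaring, this requires 4 multiplications. The key idea: if the exponent is even, square the half-power; if odd, multiply by the base once.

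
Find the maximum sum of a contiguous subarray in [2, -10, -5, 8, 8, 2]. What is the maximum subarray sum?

Using Kadane's algorithm on [2, -10, -5, 8, 8, 2]:

Scanning through the array:
Position 1 (value -10): max_ending_here = -8, max_so_far = 2
Position 2 (value -5): max_ending_here = -5, max_so_far = 2
Position 3 (value 8): max_ending_here = 8, max_so_far = 8
Position 4 (value 8): max_ending_here = 16, max_so_far = 16
Position 5 (value 2): max_ending_here = 18, max_so_far = 18

Maximum subarray: [8, 8, 2]
Maximum sum: 18

The maximum subarray is [8, 8, 2] with sum 18. This subarray runs from index 3 to index 5.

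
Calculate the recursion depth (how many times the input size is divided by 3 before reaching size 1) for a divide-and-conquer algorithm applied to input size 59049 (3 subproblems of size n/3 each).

For divide and conquer with division factor 3:

Problem sizes at each level:
Level 0: 59049
Level 1: 19683
Level 2: 6561
Level 3: 2187
Level 4: 729
Level 5: 243
Level 6: 81
Level 7: 27
Level 8: 9
Level 9: 3
Level 10: 1

The root is level 0 and the size-1 base case is level 10 (the tree spans levels 0 through 10, i.e. 11 levels counting the root), so the depth is the number of divisions: log_3(59049) = 10

The recursion tree depth is log_3(59049) = 10. At each level, the problem size is divided by 3, so it takes 10 divisions to reduce to a base case of size 1. The algorithm makes 3 recursive calls at each level.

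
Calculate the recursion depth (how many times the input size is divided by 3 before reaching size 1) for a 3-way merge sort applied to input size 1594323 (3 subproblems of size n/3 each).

For divide and conquer with division factor 3:

Problem sizes at each level:
Level 0: 1594323
Level 1: 531441
Level 2: 177147
Level 3: 59049
Level 4: 19683
Level 5: 6561
Level 6: 2187
Level 7: 729
Level 8: 243
Level 9: 81
Level 10: 27
Level 11: 9
Level 12: 3
Level 13: 1

The root is level 0 and the size-1 base case is level 13 (the tree spans levels 0 through 13, i.e. 14 levels counting the root), so the depth is the number of divisions: log_3(1594323) = 13

The recursion tree depth is log_3(1594323) = 13. At each level, the problem size is divided by 3, so it takes 13 divisions to reduce to a base case of size 1. The algorithm makes 3 recursive calls at each level.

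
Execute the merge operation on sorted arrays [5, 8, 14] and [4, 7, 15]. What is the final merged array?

Merging process:

Compare 5 vs 4: take 4 from right. Merged: [4]
Compare 5 vs 7: take 5 from left. Merged: [4, 5]
Compare 8 vs 7: take 7 from right. Merged: [4, 5, 7]
Compare 8 vs 15: take 8 from left. Merged: [4, 5, 7, 8]
Compare 14 vs 15: take 14 from left. Merged: [4, 5, 7, 8, 14]
Append remaining from right: [15]. Merged: [4, 5, 7, 8, 14, 15]

Final merged array: [4, 5, 7, 8, 14, 15]
Total comparisons: 5

The merged array is [4, 5, 7, 8, 14, 15], requiring 5 comparisons. The merge step runs in O(n) time where n is the total number of elements.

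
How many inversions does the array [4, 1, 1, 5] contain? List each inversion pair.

Finding inversions in [4, 1, 1, 5]:

(0, 1): arr[0]=4 > arr[1]=1
(0, 2): arr[0]=4 > arr[2]=1

Total inversions: 2

The array has 2 inversion(s): (0,1), (0,2). Each pair (i,j) satisfies i < j and arr[i] > arr[j].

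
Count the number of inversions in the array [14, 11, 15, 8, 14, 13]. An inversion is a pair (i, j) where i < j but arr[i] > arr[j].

Finding inversions in [14, 11, 15, 8, 14, 13]:

(0, 1): arr[0]=14 > arr[1]=11
(0, 3): arr[0]=14 > arr[3]=8
(0, 5): arr[0]=14 > arr[5]=13
(1, 3): arr[1]=11 > arr[3]=8
(2, 3): arr[2]=15 > arr[3]=8
(2, 4): arr[2]=15 > arr[4]=14
(2, 5): arr[2]=15 > arr[5]=13
(4, 5): arr[4]=14 > arr[5]=13

Total inversions: 8

The array has 8 inversion(s): (0,1), (0,3), (0,5), (1,3), (2,3), (2,4), (2,5), (4,5). Each pair (i,j) satisfies i < j and arr[i] > arr[j].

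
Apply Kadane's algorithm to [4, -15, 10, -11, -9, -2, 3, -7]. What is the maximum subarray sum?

Using Kadane's algorithm on [4, -15, 10, -11, -9, -2, 3, -7]:

Scanning through the array:
Position 1 (value -15): max_ending_here = -11, max_so_far = 4
Position 2 (value 10): max_ending_here = 10, max_so_far = 10
Position 3 (value -11): max_ending_here = -1, max_so_far = 10
Position 4 (value -9): max_ending_here = -9, max_so_far = 10
Position 5 (value -2): max_ending_here = -2, max_so_far = 10
Position 6 (value 3): max_ending_here = 3, max_so_far = 10
Position 7 (value -7): max_ending_here = -4, max_so_far = 10

Maximum subarray: [10]
Maximum sum: 10

The maximum subarray is [10] with sum 10. This subarray runs from index 2 to index 2.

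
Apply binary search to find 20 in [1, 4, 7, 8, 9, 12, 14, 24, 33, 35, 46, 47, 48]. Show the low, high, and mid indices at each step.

Binary search for 20 in [1, 4, 7, 8, 9, 12, 14, 24, 33, 35, 46, 47, 48]:

lo=0, hi=12, mid=6, arr[mid]=14 -> 14 < 20, search right half
lo=7, hi=12, mid=9, arr[mid]=35 -> 35 > 20, search left half
lo=7, hi=8, mid=7, arr[mid]=24 -> 24 > 20, search left half
lo=7 > hi=6, target 20 not found

Binary search determines that 20 is not in the array after 3 comparisons. The search space was exhausted without finding the target.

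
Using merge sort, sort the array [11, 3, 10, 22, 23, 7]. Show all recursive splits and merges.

Merge sort trace:

Split: [11, 3, 10, 22, 23, 7] -> [11, 3, 10] and [22, 23, 7]
  Split: [11, 3, 10] -> [11] and [3, 10]
    Split: [3, 10] -> [3] and [10]
    Merge: [3] + [10] -> [3, 10]
  Merge: [11] + [3, 10] -> [3, 10, 11]
  Split: [22, 23, 7] -> [22] and [23, 7]
    Split: [23, 7] -> [23] and [7]
    Merge: [23] + [7] -> [7, 23]
  Merge: [22] + [7, 23] -> [7, 22, 23]
Merge: [3, 10, 11] + [7, 22, 23] -> [3, 7, 10, 11, 22, 23]

Final sorted array: [3, 7, 10, 11, 22, 23]

The merge sort proceeds by recursively splitting the array and merging sorted halves.
After all merges, the sorted array is [3, 7, 10, 11, 22, 23].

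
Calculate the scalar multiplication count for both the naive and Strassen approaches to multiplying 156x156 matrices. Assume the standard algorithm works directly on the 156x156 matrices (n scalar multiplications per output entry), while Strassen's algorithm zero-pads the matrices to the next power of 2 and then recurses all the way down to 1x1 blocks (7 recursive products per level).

Matrix multiplication for 156x156 matrices:

Strassen's algorithm requires power-of-2 dimensions. Pad 156x156 to 256x256 (next power of 2).

Standard algorithm: 156^3 = 3796416 multiplications
Strassen's algorithm: 7^(log2(256)) = 7^8 = 5764801 multiplications
Difference: 3796416 - 5764801 = -1968385 (Strassen uses MORE here due to padding overhead — for small or just-over-power-of-2 n, padding can outweigh the per-level savings)

Standard: 3796416 multiplications (156^3). Strassen: 5764801 multiplications (7^8, after padding to 256x256). Strassen reduces 8 recursive multiplications to 7 at each level.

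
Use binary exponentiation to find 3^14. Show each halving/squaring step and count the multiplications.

Computing 3^14 by squaring (build up from 3^1; each line after the first costs one multiplication):

3^1 = 3
3^2 = (3^1)^2 = 3^2 = 9
3^3 = 3 * 3^2 = 3 * 9 = 27
3^6 = (3^3)^2 = 27^2 = 729
3^7 = 3 * 3^6 = 3 * 729 = 2187
3^14 = (3^7)^2 = 2187^2 = 4782969

Result: 4782969
Multiplications needed: 5 (5 lines after 3^1)

3^14 = 4782969. Using exponentiation by squaring, this requires 5 multiplications. The key idea: if the exponent is even, square the half-power; if odd, multiply by the base once.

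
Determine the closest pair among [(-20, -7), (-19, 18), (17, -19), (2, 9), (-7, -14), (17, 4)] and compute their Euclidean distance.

Computing all pairwise distances among 6 points:

d((-20, -7), (-19, 18)) = 25.02
d((-20, -7), (17, -19)) = 38.8973
d((-20, -7), (2, 9)) = 27.2029
d((-20, -7), (-7, -14)) = 14.7648 <-- minimum
d((-20, -7), (17, 4)) = 38.6005
d((-19, 18), (17, -19)) = 51.6236
d((-19, 18), (2, 9)) = 22.8473
d((-19, 18), (-7, -14)) = 34.176
d((-19, 18), (17, 4)) = 38.6264
d((17, -19), (2, 9)) = 31.7648
d((17, -19), (-7, -14)) = 24.5153
d((17, -19), (17, 4)) = 23.0
d((2, 9), (-7, -14)) = 24.6982
d((2, 9), (17, 4)) = 15.8114
d((-7, -14), (17, 4)) = 30.0

Closest pair: (-20, -7) and (-7, -14) with distance 14.7648

The closest pair is (-20, -7) and (-7, -14) with Euclidean distance 14.7648. For 6 points, brute-force pairwise comparison is shown above. For large n, the divide-and-conquer algorithm (sort by x, recurse on halves, check the dividing strip) achieves O(n log n).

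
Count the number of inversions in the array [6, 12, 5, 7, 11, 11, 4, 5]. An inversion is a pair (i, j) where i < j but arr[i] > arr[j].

Finding inversions in [6, 12, 5, 7, 11, 11, 4, 5]:

(0, 2): arr[0]=6 > arr[2]=5
(0, 6): arr[0]=6 > arr[6]=4
(0, 7): arr[0]=6 > arr[7]=5
(1, 2): arr[1]=12 > arr[2]=5
(1, 3): arr[1]=12 > arr[3]=7
(1, 4): arr[1]=12 > arr[4]=11
(1, 5): arr[1]=12 > arr[5]=11
(1, 6): arr[1]=12 > arr[6]=4
(1, 7): arr[1]=12 > arr[7]=5
(2, 6): arr[2]=5 > arr[6]=4
(3, 6): arr[3]=7 > arr[6]=4
(3, 7): arr[3]=7 > arr[7]=5
(4, 6): arr[4]=11 > arr[6]=4
(4, 7): arr[4]=11 > arr[7]=5
(5, 6): arr[5]=11 > arr[6]=4
(5, 7): arr[5]=11 > arr[7]=5

Total inversions: 16

The array has 16 inversion(s): (0,2), (0,6), (0,7), (1,2), (1,3), (1,4), (1,5), (1,6), (1,7), (2,6), (3,6), (3,7), (4,6), (4,7), (5,6), (5,7). Each pair (i,j) satisfies i < j and arr[i] > arr[j].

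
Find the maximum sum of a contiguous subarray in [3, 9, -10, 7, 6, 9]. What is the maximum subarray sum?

Using Kadane's algorithm on [3, 9, -10, 7, 6, 9]:

Scanning through the array:
Position 1 (value 9): max_ending_here = 12, max_so_far = 12
Position 2 (value -10): max_ending_here = 2, max_so_far = 12
Position 3 (value 7): max_ending_here = 9, max_so_far = 12
Position 4 (value 6): max_ending_here = 15, max_so_far = 15
Position 5 (value 9): max_ending_here = 24, max_so_far = 24

Maximum subarray: [3, 9, -10, 7, 6, 9]
Maximum sum: 24

The maximum subarray is [3, 9, -10, 7, 6, 9] with sum 24. This subarray runs from index 0 to index 5.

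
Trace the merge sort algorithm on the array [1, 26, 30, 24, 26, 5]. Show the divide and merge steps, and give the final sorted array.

Merge sort trace:

Split: [1, 26, 30, 24, 26, 5] -> [1, 26, 30] and [24, 26, 5]
  Split: [1, 26, 30] -> [1] and [26, 30]
    Split: [26, 30] -> [26] and [30]
    Merge: [26] + [30] -> [26, 30]
  Merge: [1] + [26, 30] -> [1, 26, 30]
  Split: [24, 26, 5] -> [24] and [26, 5]
    Split: [26, 5] -> [26] and [5]
    Merge: [26] + [5] -> [5, 26]
  Merge: [24] + [5, 26] -> [5, 24, 26]
Merge: [1, 26, 30] + [5, 24, 26] -> [1, 5, 24, 26, 26, 30]

Final sorted array: [1, 5, 24, 26, 26, 30]

The merge sort proceeds by recursively splitting the array and merging sorted halves.
After all merges, the sorted array is [1, 5, 24, 26, 26, 30].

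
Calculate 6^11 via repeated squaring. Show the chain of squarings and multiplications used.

Computing 6^11 by squaring (build up from 6^1; each line after the first costs one multiplication):

6^1 = 6
6^2 = (6^1)^2 = 6^2 = 36
6^4 = (6^2)^2 = 36^2 = 1296
6^5 = 6 * 6^4 = 6 * 1296 = 7776
6^10 = (6^5)^2 = 7776^2 = 60466176
6^11 = 6 * 6^10 = 6 * 60466176 = 362797056

Result: 362797056
Multiplications needed: 5 (5 lines after 6^1)

6^11 = 362797056. Using exponentiation by squaring, this requires 5 multiplications. The key idea: if the exponent is even, square the half-power; if odd, multiply by the base once.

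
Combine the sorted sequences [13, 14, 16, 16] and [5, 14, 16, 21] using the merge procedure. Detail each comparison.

Merging process:

Compare 13 vs 5: take 5 from right. Merged: [5]
Compare 13 vs 14: take 13 from left. Merged: [5, 13]
Compare 14 vs 14: take 14 from left. Merged: [5, 13, 14]
Compare 16 vs 14: take 14 from right. Merged: [5, 13, 14, 14]
Compare 16 vs 16: take 16 from left. Merged: [5, 13, 14, 14, 16]
Compare 16 vs 16: take 16 from left. Merged: [5, 13, 14, 14, 16, 16]
Append remaining from right: [16, 21]. Merged: [5, 13, 14, 14, 16, 16, 16, 21]

Final merged array: [5, 13, 14, 14, 16, 16, 16, 21]
Total comparisons: 6

The merged array is [5, 13, 14, 14, 16, 16, 16, 21], requiring 6 comparisons. The merge step runs in O(n) time where n is the total number of elements.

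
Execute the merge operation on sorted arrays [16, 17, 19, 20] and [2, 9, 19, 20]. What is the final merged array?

Merging process:

Compare 16 vs 2: take 2 from right. Merged: [2]
Compare 16 vs 9: take 9 from right. Merged: [2, 9]
Compare 16 vs 19: take 16 from left. Merged: [2, 9, 16]
Compare 17 vs 19: take 17 from left. Merged: [2, 9, 16, 17]
Compare 19 vs 19: take 19 from left. Merged: [2, 9, 16, 17, 19]
Compare 20 vs 19: take 19 from right. Merged: [2, 9, 16, 17, 19, 19]
Compare 20 vs 20: take 20 from left. Merged: [2, 9, 16, 17, 19, 19, 20]
Append remaining from right: [20]. Merged: [2, 9, 16, 17, 19, 19, 20, 20]

Final merged array: [2, 9, 16, 17, 19, 19, 20, 20]
Total comparisons: 7

The merged array is [2, 9, 16, 17, 19, 19, 20, 20], requiring 7 comparisons. The merge step runs in O(n) time where n is the total number of elements.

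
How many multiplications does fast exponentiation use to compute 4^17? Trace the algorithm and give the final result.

Computing 4^17 by squaring (build up from 4^1; each line after the first costs one multiplication):

4^1 = 4
4^2 = (4^1)^2 = 4^2 = 16
4^4 = (4^2)^2 = 16^2 = 256
4^8 = (4^4)^2 = 256^2 = 65536
4^16 = (4^8)^2 = 65536^2 = 4294967296
4^17 = 4 * 4^16 = 4 * 4294967296 = 17179869184

Result: 17179869184
Multiplications needed: 5 (5 lines after 4^1)

4^17 = 17179869184. Using exponentiation by squaring, this requires 5 multiplications. The key idea: if the exponent is even, square the half-power; if odd, multiply by the base once.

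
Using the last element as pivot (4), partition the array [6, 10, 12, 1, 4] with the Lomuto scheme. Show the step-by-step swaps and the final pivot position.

Lomuto partition with pivot = 4:

Initial array: [6, 10, 12, 1, 4]

arr[0]=6 > 4: no swap
arr[1]=10 > 4: no swap
arr[2]=12 > 4: no swap
arr[3]=1 <= 4: swap with position 0, array becomes [1, 10, 12, 6, 4]

Place pivot at position 1: [1, 4, 12, 6, 10]
Pivot position: 1

After partitioning with pivot 4, the array becomes [1, 4, 12, 6, 10]. The pivot is placed at index 1. All elements to the left of the pivot are <= 4, and all elements to the right are > 4.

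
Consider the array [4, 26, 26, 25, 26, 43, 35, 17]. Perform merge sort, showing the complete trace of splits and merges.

Merge sort trace:

Split: [4, 26, 26, 25, 26, 43, 35, 17] -> [4, 26, 26, 25] and [26, 43, 35, 17]
  Split: [4, 26, 26, 25] -> [4, 26] and [26, 25]
    Split: [4, 26] -> [4] and [26]
    Merge: [4] + [26] -> [4, 26]
    Split: [26, 25] -> [26] and [25]
    Merge: [26] + [25] -> [25, 26]
  Merge: [4, 26] + [25, 26] -> [4, 25, 26, 26]
  Split: [26, 43, 35, 17] -> [26, 43] and [35, 17]
    Split: [26, 43] -> [26] and [43]
    Merge: [26] + [43] -> [26, 43]
    Split: [35, 17] -> [35] and [17]
    Merge: [35] + [17] -> [17, 35]
  Merge: [26, 43] + [17, 35] -> [17, 26, 35, 43]
Merge: [4, 25, 26, 26] + [17, 26, 35, 43] -> [4, 17, 25, 26, 26, 26, 35, 43]

Final sorted array: [4, 17, 25, 26, 26, 26, 35, 43]

The merge sort proceeds by recursively splitting the array and merging sorted halves.
After all merges, the sorted array is [4, 17, 25, 26, 26, 26, 35, 43].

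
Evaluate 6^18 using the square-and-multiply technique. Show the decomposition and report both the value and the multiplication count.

Computing 6^18 by squaring (build up from 6^1; each line after the first costs one multiplication):

6^1 = 6
6^2 = (6^1)^2 = 6^2 = 36
6^4 = (6^2)^2 = 36^2 = 1296
6^8 = (6^4)^2 = 1296^2 = 1679616
6^9 = 6 * 6^8 = 6 * 1679616 = 10077696
6^18 = (6^9)^2 = 10077696^2 = 101559956668416

Result: 101559956668416
Multiplications needed: 5 (5 lines after 6^1)

6^18 = 101559956668416. Using exponentiation by squaring, this requires 5 multiplications. The key idea: if the exponent is even, square the half-power; if odd, multiply by the base once.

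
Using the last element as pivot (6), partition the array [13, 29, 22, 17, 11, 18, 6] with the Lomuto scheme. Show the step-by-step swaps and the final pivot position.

Lomuto partition with pivot = 6:

Initial array: [13, 29, 22, 17, 11, 18, 6]

arr[0]=13 > 6: no swap
arr[1]=29 > 6: no swap
arr[2]=22 > 6: no swap
arr[3]=17 > 6: no swap
arr[4]=11 > 6: no swap
arr[5]=18 > 6: no swap

Place pivot at position 0: [6, 29, 22, 17, 11, 18, 13]
Pivot position: 0

After partitioning with pivot 6, the array becomes [6, 29, 22, 17, 11, 18, 13]. The pivot is placed at index 0. All elements to the left of the pivot are <= 6, and all elements to the right are > 6.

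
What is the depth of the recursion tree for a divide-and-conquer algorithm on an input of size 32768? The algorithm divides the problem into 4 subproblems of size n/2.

For divide and conquer with division factor 2:

Problem sizes at each level:
Level 0: 32768
Level 1: 16384
Level 2: 8192
Level 3: 4096
Level 4: 2048
Level 5: 1024
Level 6: 512
Level 7: 256
Level 8: 128
Level 9: 64
Level 10: 32
Level 11: 16
Level 12: 8
Level 13: 4
Level 14: 2
Level 15: 1

The root is level 0 and the size-1 base case is level 15 (the tree spans levels 0 through 15, i.e. 16 levels counting the root), so the depth is the number of divisions: log_2(32768) = 15

The recursion tree depth is log_2(32768) = 15. At each level, the problem size is divided by 2, so it takes 15 divisions to reduce to a base case of size 1. The algorithm makes 4 recursive calls at each level.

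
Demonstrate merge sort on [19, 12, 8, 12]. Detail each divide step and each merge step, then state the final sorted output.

Merge sort trace:

Split: [19, 12, 8, 12] -> [19, 12] and [8, 12]
  Split: [19, 12] -> [19] and [12]
  Merge: [19] + [12] -> [12, 19]
  Split: [8, 12] -> [8] and [12]
  Merge: [8] + [12] -> [8, 12]
Merge: [12, 19] + [8, 12] -> [8, 12, 12, 19]

Final sorted array: [8, 12, 12, 19]

The merge sort proceeds by recursively splitting the array and merging sorted halves.
After all merges, the sorted array is [8, 12, 12, 19].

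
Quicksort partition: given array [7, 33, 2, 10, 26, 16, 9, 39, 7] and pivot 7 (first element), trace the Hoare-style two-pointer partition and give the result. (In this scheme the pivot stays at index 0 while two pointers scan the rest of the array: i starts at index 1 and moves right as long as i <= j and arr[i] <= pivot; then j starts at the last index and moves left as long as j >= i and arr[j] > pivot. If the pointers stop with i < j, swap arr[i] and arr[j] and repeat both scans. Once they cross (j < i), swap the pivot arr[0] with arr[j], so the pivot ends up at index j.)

Hoare-style two-pointer partition with pivot = 7:

Initial array: [7, 33, 2, 10, 26, 16, 9, 39, 7]

Pointers start at i = 1, j = 8.
i stops at index 1 (arr[1]=33 > 7), j stops at index 8 (arr[8]=7 <= 7): swap arr[1] and arr[8], array becomes [7, 7, 2, 10, 26, 16, 9, 39, 33]
i ends at 3, j ends at 2: the pointers have crossed (j < i), so scanning stops.

Swap pivot arr[0] with arr[2] to place pivot at position 2: [2, 7, 7, 10, 26, 16, 9, 39, 33]
Pivot position: 2

After partitioning with pivot 7, the array becomes [2, 7, 7, 10, 26, 16, 9, 39, 33]. The pivot is placed at index 2. All elements to the left of the pivot are <= 7, and all elements to the right are > 7.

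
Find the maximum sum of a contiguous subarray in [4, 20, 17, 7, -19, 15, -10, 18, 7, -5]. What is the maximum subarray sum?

Using Kadane's algorithm on [4, 20, 17, 7, -19, 15, -10, 18, 7, -5]:

Scanning through the array:
Position 1 (value 20): max_ending_here = 24, max_so_far = 24
Position 2 (value 17): max_ending_here = 41, max_so_far = 41
Position 3 (value 7): max_ending_here = 48, max_so_far = 48
Position 4 (value -19): max_ending_here = 29, max_so_far = 48
Position 5 (value 15): max_ending_here = 44, max_so_far = 48
Position 6 (value -10): max_ending_here = 34, max_so_far = 48
Position 7 (value 18): max_ending_here = 52, max_so_far = 52
Position 8 (value 7): max_ending_here = 59, max_so_far = 59
Position 9 (value -5): max_ending_here = 54, max_so_far = 59

Maximum subarray: [4, 20, 17, 7, -19, 15, -10, 18, 7]
Maximum sum: 59

The maximum subarray is [4, 20, 17, 7, -19, 15, -10, 18, 7] with sum 59. This subarray runs from index 0 to index 8.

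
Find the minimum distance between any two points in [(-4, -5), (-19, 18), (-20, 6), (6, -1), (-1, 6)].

Computing all pairwise distances among 5 points:

d((-4, -5), (-19, 18)) = 27.4591
d((-4, -5), (-20, 6)) = 19.4165
d((-4, -5), (6, -1)) = 10.7703
d((-4, -5), (-1, 6)) = 11.4018
d((-19, 18), (-20, 6)) = 12.0416
d((-19, 18), (6, -1)) = 31.4006
d((-19, 18), (-1, 6)) = 21.6333
d((-20, 6), (6, -1)) = 26.9258
d((-20, 6), (-1, 6)) = 19.0
d((6, -1), (-1, 6)) = 9.8995 <-- minimum

Closest pair: (6, -1) and (-1, 6) with distance 9.8995

The closest pair is (6, -1) and (-1, 6) with Euclidean distance 9.8995. For 5 points, brute-force pairwise comparison is shown above. For large n, the divide-and-conquer algorithm (sort by x, recurse on halves, check the dividing strip) achieves O(n log n).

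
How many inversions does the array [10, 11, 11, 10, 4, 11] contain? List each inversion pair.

Finding inversions in [10, 11, 11, 10, 4, 11]:

(0, 4): arr[0]=10 > arr[4]=4
(1, 3): arr[1]=11 > arr[3]=10
(1, 4): arr[1]=11 > arr[4]=4
(2, 3): arr[2]=11 > arr[3]=10
(2, 4): arr[2]=11 > arr[4]=4
(3, 4): arr[3]=10 > arr[4]=4

Total inversions: 6

The array has 6 inversion(s): (0,4), (1,3), (1,4), (2,3), (2,4), (3,4). Each pair (i,j) satisfies i < j and arr[i] > arr[j].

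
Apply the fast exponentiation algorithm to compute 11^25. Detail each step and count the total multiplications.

Computing 11^25 by squaring (build up from 11^1; each line after the first costs one multiplication):

11^1 = 11
11^2 = (11^1)^2 = 11^2 = 121
11^3 = 11 * 11^2 = 11 * 121 = 1331
11^6 = (11^3)^2 = 1331^2 = 1771561
11^12 = (11^6)^2 = 1771561^2 = 3138428376721
11^24 = (11^12)^2 = 3138428376721^2 = 9849732675807611094711841
11^25 = 11 * 11^24 = 11 * 9849732675807611094711841 = 108347059433883722041830251

Result: 108347059433883722041830251
Multiplications needed: 6 (6 lines after 11^1)

11^25 = 108347059433883722041830251. Using exponentiation by squaring, this requires 6 multiplications. The key idea: if the exponent is even, square the half-power; if odd, multiply by the base once.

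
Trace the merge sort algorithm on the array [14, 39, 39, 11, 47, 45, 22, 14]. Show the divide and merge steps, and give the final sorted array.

Merge sort trace:

Split: [14, 39, 39, 11, 47, 45, 22, 14] -> [14, 39, 39, 11] and [47, 45, 22, 14]
  Split: [14, 39, 39, 11] -> [14, 39] and [39, 11]
    Split: [14, 39] -> [14] and [39]
    Merge: [14] + [39] -> [14, 39]
    Split: [39, 11] -> [39] and [11]
    Merge: [39] + [11] -> [11, 39]
  Merge: [14, 39] + [11, 39] -> [11, 14, 39, 39]
  Split: [47, 45, 22, 14] -> [47, 45] and [22, 14]
    Split: [47, 45] -> [47] and [45]
    Merge: [47] + [45] -> [45, 47]
    Split: [22, 14] -> [22] and [14]
    Merge: [22] + [14] -> [14, 22]
  Merge: [45, 47] + [14, 22] -> [14, 22, 45, 47]
Merge: [11, 14, 39, 39] + [14, 22, 45, 47] -> [11, 14, 14, 22, 39, 39, 45, 47]

Final sorted array: [11, 14, 14, 22, 39, 39, 45, 47]

The merge sort proceeds by recursively splitting the array and merging sorted halves.
After all merges, the sorted array is [11, 14, 14, 22, 39, 39, 45, 47].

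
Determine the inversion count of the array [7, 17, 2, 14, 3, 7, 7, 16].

Finding inversions in [7, 17, 2, 14, 3, 7, 7, 16]:

(0, 2): arr[0]=7 > arr[2]=2
(0, 4): arr[0]=7 > arr[4]=3
(1, 2): arr[1]=17 > arr[2]=2
(1, 3): arr[1]=17 > arr[3]=14
(1, 4): arr[1]=17 > arr[4]=3
(1, 5): arr[1]=17 > arr[5]=7
(1, 6): arr[1]=17 > arr[6]=7
(1, 7): arr[1]=17 > arr[7]=16
(3, 4): arr[3]=14 > arr[4]=3
(3, 5): arr[3]=14 > arr[5]=7
(3, 6): arr[3]=14 > arr[6]=7

Total inversions: 11

The array has 11 inversion(s): (0,2), (0,4), (1,2), (1,3), (1,4), (1,5), (1,6), (1,7), (3,4), (3,5), (3,6). Each pair (i,j) satisfies i < j and arr[i] > arr[j].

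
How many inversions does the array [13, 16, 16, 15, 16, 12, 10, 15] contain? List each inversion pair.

Finding inversions in [13, 16, 16, 15, 16, 12, 10, 15]:

(0, 5): arr[0]=13 > arr[5]=12
(0, 6): arr[0]=13 > arr[6]=10
(1, 3): arr[1]=16 > arr[3]=15
(1, 5): arr[1]=16 > arr[5]=12
(1, 6): arr[1]=16 > arr[6]=10
(1, 7): arr[1]=16 > arr[7]=15
(2, 3): arr[2]=16 > arr[3]=15
(2, 5): arr[2]=16 > arr[5]=12
(2, 6): arr[2]=16 > arr[6]=10
(2, 7): arr[2]=16 > arr[7]=15
(3, 5): arr[3]=15 > arr[5]=12
(3, 6): arr[3]=15 > arr[6]=10
(4, 5): arr[4]=16 > arr[5]=12
(4, 6): arr[4]=16 > arr[6]=10
(4, 7): arr[4]=16 > arr[7]=15
(5, 6): arr[5]=12 > arr[6]=10

Total inversions: 16

The array has 16 inversion(s): (0,5), (0,6), (1,3), (1,5), (1,6), (1,7), (2,3), (2,5), (2,6), (2,7), (3,5), (3,6), (4,5), (4,6), (4,7), (5,6). Each pair (i,j) satisfies i < j and arr[i] > arr[j].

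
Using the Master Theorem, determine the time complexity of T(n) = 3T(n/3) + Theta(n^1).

Master Theorem for T(n) = 3T(n/3) + O(n^1):

a = 3, b = 3, c = 1
log_b(a) = log_3(3) = 1.0000

Case 2: c = 1 = log_3(3) = 1.0000
T(n) = O(n^1 log n) = O(n log n)

For T(n) = 3T(n/3) + O(n^1): log_3(3) = 1.0000. This is Case 2 of the Master Theorem (c = log_b(a), equal work at all levels), giving O(n log n).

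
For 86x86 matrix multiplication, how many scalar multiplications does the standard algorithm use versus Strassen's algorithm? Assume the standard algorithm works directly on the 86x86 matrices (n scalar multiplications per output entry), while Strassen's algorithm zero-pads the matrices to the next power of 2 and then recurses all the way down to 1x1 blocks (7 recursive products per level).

Matrix multiplication for 86x86 matrices:

Strassen's algorithm requires power-of-2 dimensions. Pad 86x86 to 128x128 (next power of 2).

Standard algorithm: 86^3 = 636056 multiplications
Strassen's algorithm: 7^(log2(128)) = 7^7 = 823543 multiplications
Difference: 636056 - 823543 = -187487 (Strassen uses MORE here due to padding overhead — for small or just-over-power-of-2 n, padding can outweigh the per-level savings)

Standard: 636056 multiplications (86^3). Strassen: 823543 multiplications (7^7, after padding to 128x128). Strassen reduces 8 recursive multiplications to 7 at each level.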